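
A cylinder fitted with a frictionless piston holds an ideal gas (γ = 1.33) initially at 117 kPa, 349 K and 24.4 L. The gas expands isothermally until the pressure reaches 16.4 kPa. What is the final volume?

Isothermal: T stays 349 K; PV = const ⇒ V₂ = 174 L, P₂ = 16.4 kPa.

174 L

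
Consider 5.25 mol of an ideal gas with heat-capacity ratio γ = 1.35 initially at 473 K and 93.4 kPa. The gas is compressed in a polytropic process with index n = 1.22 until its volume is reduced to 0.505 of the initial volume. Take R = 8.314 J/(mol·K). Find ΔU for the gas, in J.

9570 J

V₁ = nRT₁/P₁ = 5.25×8.314×473/93.4 = 221 L.
Polytropic n=1.22: T₂ = T₁(V₁/V₂)^(n−1) = 473×(1.98)^0.22 = 550 K; P₂ = P₁(V₁/V₂)^n = 215 kPa.
For an ideal gas ΔU = nCvΔT with Cv = R/(γ−1) = 23.8 J/(mol·K).
ΔU = 5.25×23.8×(550−473) = 9570 J.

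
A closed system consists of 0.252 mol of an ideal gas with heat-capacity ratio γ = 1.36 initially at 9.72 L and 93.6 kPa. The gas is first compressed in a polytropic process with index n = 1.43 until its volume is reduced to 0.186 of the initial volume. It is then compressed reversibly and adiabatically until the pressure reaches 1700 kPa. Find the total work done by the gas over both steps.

-2970 J

T₁ = P₁V₁/(nR) = 93.6×9.72/(0.252×8.314) = 434 K.
Step 1 — Polytropic n=1.43: T₂ = T₁(V₁/V₂)^(n−1) = 434×(5.38)^0.43 = 895 K; P₂ = P₁(V₁/V₂)^n = 1040 kPa.
W = (P₁V₁−P₂V₂)/(n−1) = (93.6×9.72−1040×1.81)/0.43 = -2250 J.
ΔU = nCvΔT = 0.252×23.1×(895−434) = 2680 J.
Q = ΔU + W = 437 J.
State after step 1: P = 1040 kPa, V = 1.81 L, T = 895 K.
Step 2 — Adiabatic: T₂/T₁ = (P₂/P₁)^((γ−1)/γ) ⇒ T₂ = 895×(1.64)^0.265 = 1020 K; V₂ = 1.26 L.
ΔU = nCvΔT = 0.252×23.1×(1020−895) = 728 J.
Q = 0 for an adiabatic process, so W = −ΔU = -728 J.
Net over both steps: W = -2970 J, Q = 437 J, ΔU = 3410 J.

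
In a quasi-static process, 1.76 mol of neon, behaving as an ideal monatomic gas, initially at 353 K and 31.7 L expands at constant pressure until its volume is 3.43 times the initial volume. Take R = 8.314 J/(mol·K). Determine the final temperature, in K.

1210 K

P₁ = nRT₁/V₁ = 1.76×8.314×353/31.7 = 163 kPa.
Isobaric: P stays 163 kPa; V/T = const ⇒ T₂ = 1210 K, V₂ = 109 L.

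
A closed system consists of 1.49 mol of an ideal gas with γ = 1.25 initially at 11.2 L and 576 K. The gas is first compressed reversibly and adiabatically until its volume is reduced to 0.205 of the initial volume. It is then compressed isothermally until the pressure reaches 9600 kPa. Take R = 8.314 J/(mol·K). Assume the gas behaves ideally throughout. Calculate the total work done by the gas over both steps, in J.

-21600 J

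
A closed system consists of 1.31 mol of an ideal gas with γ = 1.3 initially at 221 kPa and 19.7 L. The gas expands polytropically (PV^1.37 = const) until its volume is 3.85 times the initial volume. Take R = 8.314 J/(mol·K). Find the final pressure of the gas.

T₁ = P₁V₁/(nR) = 221×19.7/(1.31×8.314) = 400 K.
Polytropic n=1.37: T₂ = T₁(V₁/V₂)^(n−1) = 400×(0.260)^0.37 = 243 K; P₂ = P₁(V₁/V₂)^n = 34.9 kPa.

34.9 kPa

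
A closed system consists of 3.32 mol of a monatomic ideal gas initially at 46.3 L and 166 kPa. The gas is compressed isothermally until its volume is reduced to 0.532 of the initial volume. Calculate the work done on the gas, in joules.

T₁ = P₁V₁/(nR) = 166×46.3/(3.32×8.314) = 278 K.
Isothermal: T stays 278 K; PV = const ⇒ V₂ = 24.6 L, P₂ = 312 kPa.
W = nRT ln(V₂/V₁) = 3.32×8.314×278×ln(0.532) = -4850 J.
Work done on the gas = −W_by = 4850 J.

4850 J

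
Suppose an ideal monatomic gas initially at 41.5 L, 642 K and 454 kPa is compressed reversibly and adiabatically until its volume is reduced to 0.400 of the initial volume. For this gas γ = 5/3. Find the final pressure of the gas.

2090 kPa

Adiabatic: TV^(γ−1) = const ⇒ T₂ = 642×(2.50)^0.667 = 1180 K; PV^γ = const ⇒ P₂ = 2090 kPa.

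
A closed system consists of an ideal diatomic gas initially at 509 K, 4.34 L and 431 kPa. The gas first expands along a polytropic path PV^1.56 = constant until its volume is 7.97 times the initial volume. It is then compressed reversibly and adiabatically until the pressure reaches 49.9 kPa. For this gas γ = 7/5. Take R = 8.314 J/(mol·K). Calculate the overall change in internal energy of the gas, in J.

-2680 J

n = P₁V₁/(RT₁) = 431×4.34/(8.314×509) = 0.442 mol.
Step 1 — Polytropic n=1.56: T₂ = T₁(V₁/V₂)^(n−1) = 509×(0.125)^0.56 = 159 K; P₂ = P₁(V₁/V₂)^n = 16.9 kPa.
W = (P₁V₁−P₂V₂)/(n−1) = (431×4.34−16.9×34.6)/0.56 = 2300 J.
ΔU = nCvΔT = 0.442×20.8×(159−509) = -3210 J.
Q = ΔU + W = -918 J.
State after step 1: P = 16.9 kPa, V = 34.6 L, T = 159 K.
Step 2 — Adiabatic: T₂/T₁ = (P₂/P₁)^((γ−1)/γ) ⇒ T₂ = 159×(2.95)^0.286 = 217 K; V₂ = 16.0 L.
ΔU = nCvΔT = 0.442×20.8×(217−159) = 530 J.
Q = 0 for an adiabatic process, so W = −ΔU = -530 J.
Net over both steps: W = 1770 J, Q = -918 J, ΔU = -2680 J.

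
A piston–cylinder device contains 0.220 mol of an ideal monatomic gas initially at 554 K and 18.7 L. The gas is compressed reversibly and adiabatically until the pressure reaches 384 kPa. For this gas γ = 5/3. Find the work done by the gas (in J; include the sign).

P₁ = nRT₁/V₁ = 0.220×8.314×554/18.7 = 54.2 kPa.
Adiabatic: T₂/T₁ = (P₂/P₁)^((γ−1)/γ) ⇒ T₂ = 554×(7.09)^0.400 = 1210 K; V₂ = 5.78 L.
ΔU = nCvΔT = 0.220×12.5×(1210−554) = 1810 J.
Q = 0 for an adiabatic process, so W = −ΔU = -1810 J.

-1810 J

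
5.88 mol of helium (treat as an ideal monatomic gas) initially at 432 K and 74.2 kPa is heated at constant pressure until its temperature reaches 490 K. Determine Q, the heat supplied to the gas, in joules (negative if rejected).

7090 J

V₁ = nRT₁/P₁ = 5.88×8.314×432/74.2 = 285 L.
Isobaric: P stays 74.2 kPa; V/T = const ⇒ T₂ = 490 K, V₂ = 323 L.
W = PΔV = 74.2×(323−285) kPa·L = 2840 J.
ΔU = nCvΔT = 5.88×12.5×(490−432) = 4250 J.
Q = ΔU + W = nCpΔT = 7090 J.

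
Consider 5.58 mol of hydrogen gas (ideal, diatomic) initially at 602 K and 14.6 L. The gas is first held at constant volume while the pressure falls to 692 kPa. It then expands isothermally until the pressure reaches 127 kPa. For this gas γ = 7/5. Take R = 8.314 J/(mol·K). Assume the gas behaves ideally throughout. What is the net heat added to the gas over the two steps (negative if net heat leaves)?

P₁ = nRT₁/V₁ = 5.58×8.314×602/14.6 = 1910 kPa.
Step 1 — Isochoric: V stays 14.6 L; P/T = const ⇒ T₂ = 218 K, P₂ = 692 kPa.
W = 0 (no volume change).
ΔU = nCvΔT = 5.58×20.8×(218−602) = -44600 J.
Q = ΔU = -44600 J.
State after step 1: P = 692 kPa, V = 14.6 L, T = 218 K.
Step 2 — Isothermal: T stays 218 K; PV = const ⇒ V₂ = 79.6 L, P₂ = 127 kPa.
ΔU = 0 (ideal gas, T constant).
W = nRT ln(V₂/V₁) = 5.58×8.314×218×ln(5.45) = 17100 J.
Q = ΔU + W = 17100 J.
Net over both steps: W = 17100 J, Q = -27400 J, ΔU = -44600 J.

-27400 J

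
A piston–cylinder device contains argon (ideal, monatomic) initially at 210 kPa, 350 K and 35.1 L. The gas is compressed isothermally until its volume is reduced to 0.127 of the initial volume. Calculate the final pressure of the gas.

1650 kPa

Isothermal: T stays 350 K; PV = const ⇒ V₂ = 4.46 L, P₂ = 1650 kPa.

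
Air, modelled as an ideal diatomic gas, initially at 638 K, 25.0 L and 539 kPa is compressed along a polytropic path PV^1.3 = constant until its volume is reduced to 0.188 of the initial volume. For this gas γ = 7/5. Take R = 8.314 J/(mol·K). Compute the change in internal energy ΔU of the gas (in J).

21900 J

n = P₁V₁/(RT₁) = 539×25.0/(8.314×638) = 2.54 mol.
Polytropic n=1.3: T₂ = T₁(V₁/V₂)^(n−1) = 638×(5.32)^0.30 = 1050 K; P₂ = P₁(V₁/V₂)^n = 4730 kPa.
For an ideal gas ΔU = nCvΔT with Cv = (5/2)R = 20.8 J/(mol·K).
ΔU = 2.54×20.8×(1050−638) = 21900 J.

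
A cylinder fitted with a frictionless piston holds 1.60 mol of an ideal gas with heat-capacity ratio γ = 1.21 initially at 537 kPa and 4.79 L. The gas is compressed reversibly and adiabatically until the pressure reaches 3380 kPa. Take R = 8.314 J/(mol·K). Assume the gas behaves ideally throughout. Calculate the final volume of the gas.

1.05 L

T₁ = P₁V₁/(nR) = 537×4.79/(1.60×8.314) = 193 K.
Adiabatic: T₂/T₁ = (P₂/P₁)^((γ−1)/γ) ⇒ T₂ = 193×(6.29)^0.174 = 266 K; V₂ = 1.05 L.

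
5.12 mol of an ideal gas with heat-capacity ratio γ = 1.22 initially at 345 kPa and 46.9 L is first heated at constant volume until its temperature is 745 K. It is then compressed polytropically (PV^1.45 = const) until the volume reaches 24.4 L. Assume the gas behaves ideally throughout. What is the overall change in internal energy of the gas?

T₁ = P₁V₁/(nR) = 345×46.9/(5.12×8.314) = 380 K.
Step 1 — Isochoric: V stays 46.9 L; P/T = const ⇒ T₂ = 745 K, P₂ = 676 kPa.
W = 0 (no volume change).
ΔU = nCvΔT = 5.12×37.8×(745−380) = 70600 J.
Q = ΔU = 70600 J.
State after step 1: P = 676 kPa, V = 46.9 L, T = 745 K.
Step 2 — Polytropic n=1.45: T₂ = T₁(V₁/V₂)^(n−1) = 745×(1.92)^0.45 = 1000 K; P₂ = P₁(V₁/V₂)^n = 1740 kPa.
W = (P₁V₁−P₂V₂)/(n−1) = (676×46.9−1740×24.4)/0.45 = -24100 J.
ΔU = nCvΔT = 5.12×37.8×(1000−745) = 49300 J.
Q = ΔU + W = 25200 J.
Net over both steps: W = -24100 J, Q = 95800 J, ΔU = 120000 J.

120000 J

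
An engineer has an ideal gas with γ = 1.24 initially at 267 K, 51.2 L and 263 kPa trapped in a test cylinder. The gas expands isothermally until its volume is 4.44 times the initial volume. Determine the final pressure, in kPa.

59.2 kPa

Isothermal: T stays 267 K; PV = const ⇒ V₂ = 227 L, P₂ = 59.2 kPa.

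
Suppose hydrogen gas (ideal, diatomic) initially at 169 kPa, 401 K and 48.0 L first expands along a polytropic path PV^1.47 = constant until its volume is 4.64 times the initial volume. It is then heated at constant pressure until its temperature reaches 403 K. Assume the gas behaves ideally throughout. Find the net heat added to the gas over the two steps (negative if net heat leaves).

n = P₁V₁/(RT₁) = 169×48.0/(8.314×401) = 2.43 mol.
Step 1 — Polytropic n=1.47: T₂ = T₁(V₁/V₂)^(n−1) = 401×(0.216)^0.47 = 195 K; P₂ = P₁(V₁/V₂)^n = 17.7 kPa.
W = (P₁V₁−P₂V₂)/(n−1) = (169×48.0−17.7×223)/0.47 = 8870 J.
ΔU = nCvΔT = 2.43×20.8×(195−401) = -10400 J.
Q = ΔU + W = -1550 J.
State after step 1: P = 17.7 kPa, V = 223 L, T = 195 K.
Step 2 — Isobaric: P stays 17.7 kPa; V/T = const ⇒ T₂ = 403 K, V₂ = 460 L.
W = PΔV = 17.7×(460−223) kPa·L = 4210 J.
ΔU = nCvΔT = 2.43×20.8×(403−195) = 10500 J.
Q = ΔU + W = nCpΔT = 14700 J.
Net over both steps: W = 13100 J, Q = 13200 J, ΔU = 101 J.

13200 J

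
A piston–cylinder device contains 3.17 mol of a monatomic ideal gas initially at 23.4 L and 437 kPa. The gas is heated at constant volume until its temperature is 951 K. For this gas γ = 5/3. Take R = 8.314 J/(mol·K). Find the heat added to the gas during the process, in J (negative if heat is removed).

22300 J

T₁ = P₁V₁/(nR) = 437×23.4/(3.17×8.314) = 388 K.
Isochoric: V stays 23.4 L; P/T = const ⇒ T₂ = 951 K, P₂ = 1070 kPa.
W = 0 (no volume change).
ΔU = nCvΔT = 3.17×12.5×(951−388) = 22300 J.
Q = ΔU = 22300 J.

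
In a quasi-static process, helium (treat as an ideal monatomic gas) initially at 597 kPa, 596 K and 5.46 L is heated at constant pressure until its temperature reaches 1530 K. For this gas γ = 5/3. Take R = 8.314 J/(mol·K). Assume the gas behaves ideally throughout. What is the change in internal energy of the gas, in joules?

7660 J

n = P₁V₁/(RT₁) = 597×5.46/(8.314×596) = 0.658 mol.
Isobaric: P stays 597 kPa; V/T = const ⇒ T₂ = 1530 K, V₂ = 14.0 L.
For an ideal gas ΔU = nCvΔT with Cv = (3/2)R = 12.5 J/(mol·K).
ΔU = 0.658×12.5×(1530−596) = 7660 J.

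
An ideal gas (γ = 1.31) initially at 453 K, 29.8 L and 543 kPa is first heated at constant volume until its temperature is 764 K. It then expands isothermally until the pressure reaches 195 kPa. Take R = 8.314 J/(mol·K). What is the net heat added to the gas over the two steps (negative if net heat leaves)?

n = P₁V₁/(RT₁) = 543×29.8/(8.314×453) = 4.30 mol.
Step 1 — Isochoric: V stays 29.8 L; P/T = const ⇒ T₂ = 764 K, P₂ = 916 kPa.
W = 0 (no volume change).
ΔU = nCvΔT = 4.30×26.8×(764−453) = 35800 J.
Q = ΔU = 35800 J.
State after step 1: P = 916 kPa, V = 29.8 L, T = 764 K.
Step 2 — Isothermal: T stays 764 K; PV = const ⇒ V₂ = 140 L, P₂ = 195 kPa.
ΔU = 0 (ideal gas, T constant).
W = nRT ln(V₂/V₁) = 4.30×8.314×764×ln(4.70) = 42200 J.
Q = ΔU + W = 42200 J.
Net over both steps: W = 42200 J, Q = 78000 J, ΔU = 35800 J.

78000 J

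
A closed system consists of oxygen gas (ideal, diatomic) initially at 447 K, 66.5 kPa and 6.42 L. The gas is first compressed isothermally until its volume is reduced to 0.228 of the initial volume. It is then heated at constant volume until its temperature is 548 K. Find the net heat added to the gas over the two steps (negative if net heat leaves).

-390 J

n = P₁V₁/(RT₁) = 66.5×6.42/(8.314×447) = 0.115 mol.
Step 1 — Isothermal: T stays 447 K; PV = const ⇒ V₂ = 1.46 L, P₂ = 292 kPa.
ΔU = 0 (ideal gas, T constant).
W = nRT ln(V₂/V₁) = 0.115×8.314×447×ln(0.228) = -631 J.
Q = ΔU + W = -631 J.
State after step 1: P = 292 kPa, V = 1.46 L, T = 447 K.
Step 2 — Isochoric: V stays 1.46 L; P/T = const ⇒ T₂ = 548 K, P₂ = 358 kPa.
W = 0 (no volume change).
ΔU = nCvΔT = 0.115×20.8×(548−447) = 241 J.
Q = ΔU = 241 J.
Net over both steps: W = -631 J, Q = -390 J, ΔU = 241 J.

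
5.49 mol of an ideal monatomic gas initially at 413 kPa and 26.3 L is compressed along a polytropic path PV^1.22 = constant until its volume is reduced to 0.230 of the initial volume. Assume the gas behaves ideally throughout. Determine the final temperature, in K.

329 K

T₁ = P₁V₁/(nR) = 413×26.3/(5.49×8.314) = 238 K.
Polytropic n=1.22: T₂ = T₁(V₁/V₂)^(n−1) = 238×(4.35)^0.22 = 329 K; P₂ = P₁(V₁/V₂)^n = 2480 kPa.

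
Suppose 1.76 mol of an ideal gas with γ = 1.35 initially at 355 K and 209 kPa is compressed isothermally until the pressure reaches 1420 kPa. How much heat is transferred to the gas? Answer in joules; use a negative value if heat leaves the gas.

-9950 J

V₁ = nRT₁/P₁ = 1.76×8.314×355/209 = 24.9 L.
Isothermal: T stays 355 K; PV = const ⇒ V₂ = 3.66 L, P₂ = 1420 kPa.
ΔU = 0 (ideal gas, T constant).
W = nRT ln(V₂/V₁) = 1.76×8.314×355×ln(0.147) = -9950 J.
Q = ΔU + W = -9950 J.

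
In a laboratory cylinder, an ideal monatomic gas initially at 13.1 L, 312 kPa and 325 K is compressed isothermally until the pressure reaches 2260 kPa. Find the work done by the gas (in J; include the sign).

-8090 J

n = P₁V₁/(RT₁) = 312×13.1/(8.314×325) = 1.51 mol.
Isothermal: T stays 325 K; PV = const ⇒ V₂ = 1.81 L, P₂ = 2260 kPa.
W = nRT ln(V₂/V₁) = 1.51×8.314×325×ln(0.138) = -8090 J.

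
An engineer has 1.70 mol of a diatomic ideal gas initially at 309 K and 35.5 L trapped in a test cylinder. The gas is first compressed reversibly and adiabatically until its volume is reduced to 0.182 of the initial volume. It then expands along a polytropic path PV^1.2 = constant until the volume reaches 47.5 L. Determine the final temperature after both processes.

P₁ = nRT₁/V₁ = 1.70×8.314×309/35.5 = 123 kPa.
Step 1 — Adiabatic: TV^(γ−1) = const ⇒ T₂ = 309×(5.49)^0.400 = 611 K; PV^γ = const ⇒ P₂ = 1340 kPa.
ΔU = nCvΔT = 1.70×20.8×(611−309) = 10700 J.
Q = 0 for an adiabatic process, so W = −ΔU = -10700 J.
State after step 1: P = 1340 kPa, V = 6.46 L, T = 611 K.
Step 2 — Polytropic n=1.2: T₂ = T₁(V₁/V₂)^(n−1) = 611×(0.136)^0.20 = 410 K; P₂ = P₁(V₁/V₂)^n = 122 kPa.
W = (P₁V₁−P₂V₂)/(n−1) = (1340×6.46−122×47.5)/0.20 = 14200 J.
ΔU = nCvΔT = 1.70×20.8×(410−611) = -7100 J.
Q = ΔU + W = 7100 J.
Net over both steps: W = 3540 J, Q = 7100 J, ΔU = 3560 J.

410 K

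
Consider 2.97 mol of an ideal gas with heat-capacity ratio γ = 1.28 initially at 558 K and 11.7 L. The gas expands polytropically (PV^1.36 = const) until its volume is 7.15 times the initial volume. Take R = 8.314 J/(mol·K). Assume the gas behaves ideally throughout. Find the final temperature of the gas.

275 K

P₁ = nRT₁/V₁ = 2.97×8.314×558/11.7 = 1180 kPa.
Polytropic n=1.36: T₂ = T₁(V₁/V₂)^(n−1) = 558×(0.140)^0.36 = 275 K; P₂ = P₁(V₁/V₂)^n = 81.1 kPa.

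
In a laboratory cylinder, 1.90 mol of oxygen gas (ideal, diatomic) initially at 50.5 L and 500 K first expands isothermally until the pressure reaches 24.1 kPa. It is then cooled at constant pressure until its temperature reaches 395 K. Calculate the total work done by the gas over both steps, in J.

P₁ = nRT₁/V₁ = 1.90×8.314×500/50.5 = 156 kPa.
Step 1 — Isothermal: T stays 500 K; PV = const ⇒ V₂ = 328 L, P₂ = 24.1 kPa.
ΔU = 0 (ideal gas, T constant).
W = nRT ln(V₂/V₁) = 1.90×8.314×500×ln(6.49) = 14800 J.
Q = ΔU + W = 14800 J.
State after step 1: P = 24.1 kPa, V = 328 L, T = 500 K.
Step 2 — Isobaric: P stays 24.1 kPa; V/T = const ⇒ T₂ = 395 K, V₂ = 259 L.
W = PΔV = 24.1×(259−328) kPa·L = -1660 J.
ΔU = nCvΔT = 1.90×20.8×(395−500) = -4150 J.
Q = ΔU + W = nCpΔT = -5810 J.
Net over both steps: W = 13100 J, Q = 8970 J, ΔU = -4150 J.

13100 J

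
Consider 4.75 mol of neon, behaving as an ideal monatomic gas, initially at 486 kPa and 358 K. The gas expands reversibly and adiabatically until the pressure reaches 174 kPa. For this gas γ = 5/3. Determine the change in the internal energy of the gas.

V₁ = nRT₁/P₁ = 4.75×8.314×358/486 = 29.1 L.
Adiabatic: T₂/T₁ = (P₂/P₁)^((γ−1)/γ) ⇒ T₂ = 358×(0.358)^0.400 = 237 K; V₂ = 53.9 L.
For an ideal gas ΔU = nCvΔT with Cv = (3/2)R = 12.5 J/(mol·K).
ΔU = 4.75×12.5×(237−358) = -7150 J.

-7150 J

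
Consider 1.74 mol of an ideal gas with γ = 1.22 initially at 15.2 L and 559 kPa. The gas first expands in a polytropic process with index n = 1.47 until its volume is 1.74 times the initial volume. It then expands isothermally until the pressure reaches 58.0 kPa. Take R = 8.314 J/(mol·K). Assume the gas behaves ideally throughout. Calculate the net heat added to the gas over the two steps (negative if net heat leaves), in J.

T₁ = P₁V₁/(nR) = 559×15.2/(1.74×8.314) = 587 K.
Step 1 — Polytropic n=1.47: T₂ = T₁(V₁/V₂)^(n−1) = 587×(0.575)^0.47 = 453 K; P₂ = P₁(V₁/V₂)^n = 248 kPa.
W = (P₁V₁−P₂V₂)/(n−1) = (559×15.2−248×26.4)/0.47 = 4140 J.
ΔU = nCvΔT = 1.74×37.8×(453−587) = -8850 J.
Q = ΔU + W = -4710 J.
State after step 1: P = 248 kPa, V = 26.4 L, T = 453 K.
Step 2 — Isothermal: T stays 453 K; PV = const ⇒ V₂ = 113 L, P₂ = 58.0 kPa.
ΔU = 0 (ideal gas, T constant).
W = nRT ln(V₂/V₁) = 1.74×8.314×453×ln(4.27) = 9510 J.
Q = ΔU + W = 9510 J.
Net over both steps: W = 13600 J, Q = 4800 J, ΔU = -8850 J.

4800 J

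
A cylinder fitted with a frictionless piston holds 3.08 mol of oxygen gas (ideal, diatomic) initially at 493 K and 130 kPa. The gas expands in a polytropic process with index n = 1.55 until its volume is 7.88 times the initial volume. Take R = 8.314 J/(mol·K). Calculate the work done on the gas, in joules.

V₁ = nRT₁/P₁ = 3.08×8.314×493/130 = 97.1 L.
Polytropic n=1.55: T₂ = T₁(V₁/V₂)^(n−1) = 493×(0.127)^0.55 = 158 K; P₂ = P₁(V₁/V₂)^n = 5.30 kPa.
W = (P₁V₁−P₂V₂)/(n−1) = (130×97.1−5.30×765)/0.55 = 15600 J.
Work done on the gas = −W_by = -15600 J.

-15600 J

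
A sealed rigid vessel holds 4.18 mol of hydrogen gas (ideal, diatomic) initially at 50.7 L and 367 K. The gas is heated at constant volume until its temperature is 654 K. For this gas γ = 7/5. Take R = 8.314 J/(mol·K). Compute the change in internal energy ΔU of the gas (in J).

P₁ = nRT₁/V₁ = 4.18×8.314×367/50.7 = 252 kPa.
Isochoric: V stays 50.7 L; P/T = const ⇒ T₂ = 654 K, P₂ = 448 kPa.
For an ideal gas ΔU = nCvΔT with Cv = (5/2)R = 20.8 J/(mol·K).
ΔU = 4.18×20.8×(654−367) = 24900 J.

24900 J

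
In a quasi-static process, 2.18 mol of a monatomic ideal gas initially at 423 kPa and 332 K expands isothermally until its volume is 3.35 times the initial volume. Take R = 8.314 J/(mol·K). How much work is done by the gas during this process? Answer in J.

V₁ = nRT₁/P₁ = 2.18×8.314×332/423 = 14.2 L.
Isothermal: T stays 332 K; PV = const ⇒ V₂ = 47.7 L, P₂ = 126 kPa.
W = nRT ln(V₂/V₁) = 2.18×8.314×332×ln(3.35) = 7270 J.

7270 J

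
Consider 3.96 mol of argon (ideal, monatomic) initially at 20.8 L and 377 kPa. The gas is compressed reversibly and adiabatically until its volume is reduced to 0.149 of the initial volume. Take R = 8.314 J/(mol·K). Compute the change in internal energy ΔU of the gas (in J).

T₁ = P₁V₁/(nR) = 377×20.8/(3.96×8.314) = 238 K.
Adiabatic: TV^(γ−1) = const ⇒ T₂ = 238×(6.71)^0.667 = 847 K; PV^γ = const ⇒ P₂ = 9000 kPa.
For an ideal gas ΔU = nCvΔT with Cv = (3/2)R = 12.5 J/(mol·K).
ΔU = 3.96×12.5×(847−238) = 30100 J.

30100 J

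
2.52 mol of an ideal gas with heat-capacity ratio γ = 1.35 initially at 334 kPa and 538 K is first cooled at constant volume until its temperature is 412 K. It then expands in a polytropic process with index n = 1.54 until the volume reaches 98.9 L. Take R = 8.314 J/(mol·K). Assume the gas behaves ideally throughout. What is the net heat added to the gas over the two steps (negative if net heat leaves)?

V₁ = nRT₁/P₁ = 2.52×8.314×538/334 = 33.7 L.
Step 1 — Isochoric: V stays 33.7 L; P/T = const ⇒ T₂ = 412 K, P₂ = 256 kPa.
W = 0 (no volume change).
ΔU = nCvΔT = 2.52×23.8×(412−538) = -7540 J.
Q = ΔU = -7540 J.
State after step 1: P = 256 kPa, V = 33.7 L, T = 412 K.
Step 2 — Polytropic n=1.54: T₂ = T₁(V₁/V₂)^(n−1) = 412×(0.341)^0.54 = 231 K; P₂ = P₁(V₁/V₂)^n = 48.8 kPa.
W = (P₁V₁−P₂V₂)/(n−1) = (256×33.7−48.8×98.9)/0.54 = 7040 J.
ΔU = nCvΔT = 2.52×23.8×(231−412) = -10900 J.
Q = ΔU + W = -3820 J.
Net over both steps: W = 7040 J, Q = -11400 J, ΔU = -18400 J.

-11400 J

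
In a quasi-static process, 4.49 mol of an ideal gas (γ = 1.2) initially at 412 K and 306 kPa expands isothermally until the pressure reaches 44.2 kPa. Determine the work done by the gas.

29800 J

V₁ = nRT₁/P₁ = 4.49×8.314×412/306 = 50.3 L.
Isothermal: T stays 412 K; PV = const ⇒ V₂ = 348 L, P₂ = 44.2 kPa.
W = nRT ln(V₂/V₁) = 4.49×8.314×412×ln(6.92) = 29800 J.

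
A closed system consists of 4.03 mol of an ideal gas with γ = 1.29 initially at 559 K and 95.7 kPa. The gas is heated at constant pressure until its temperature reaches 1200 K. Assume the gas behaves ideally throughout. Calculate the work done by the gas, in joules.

V₁ = nRT₁/P₁ = 4.03×8.314×559/95.7 = 196 L.
Isobaric: P stays 95.7 kPa; V/T = const ⇒ T₂ = 1200 K, V₂ = 420 L.
W = PΔV = 95.7×(420−196) kPa·L = 21500 J.

21500 J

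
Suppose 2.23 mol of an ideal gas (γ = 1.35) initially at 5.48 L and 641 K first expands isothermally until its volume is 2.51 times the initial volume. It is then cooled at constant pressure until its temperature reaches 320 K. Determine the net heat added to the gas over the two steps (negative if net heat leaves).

-12000 J

P₁ = nRT₁/V₁ = 2.23×8.314×641/5.48 = 2170 kPa.
Step 1 — Isothermal: T stays 641 K; PV = const ⇒ V₂ = 13.8 L, P₂ = 864 kPa.
ΔU = 0 (ideal gas, T constant).
W = nRT ln(V₂/V₁) = 2.23×8.314×641×ln(2.51) = 10900 J.
Q = ΔU + W = 10900 J.
State after step 1: P = 864 kPa, V = 13.8 L, T = 641 K.
Step 2 — Isobaric: P stays 864 kPa; V/T = const ⇒ T₂ = 320 K, V₂ = 6.87 L.
W = PΔV = 864×(6.87−13.8) kPa·L = -5950 J.
ΔU = nCvΔT = 2.23×23.8×(320−641) = -17000 J.
Q = ΔU + W = nCpΔT = -23000 J.
Net over both steps: W = 4990 J, Q = -12000 J, ΔU = -17000 J.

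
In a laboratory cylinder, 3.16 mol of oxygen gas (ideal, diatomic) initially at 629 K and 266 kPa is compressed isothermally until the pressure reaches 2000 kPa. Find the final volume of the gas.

8.26 L

V₁ = nRT₁/P₁ = 3.16×8.314×629/266 = 62.1 L.
Isothermal: T stays 629 K; PV = const ⇒ V₂ = 8.26 L, P₂ = 2000 kPa.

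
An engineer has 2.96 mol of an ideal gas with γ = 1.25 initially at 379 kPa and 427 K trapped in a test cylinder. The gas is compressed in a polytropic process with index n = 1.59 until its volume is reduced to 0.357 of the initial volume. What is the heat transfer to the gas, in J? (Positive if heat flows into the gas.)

V₁ = nRT₁/P₁ = 2.96×8.314×427/379 = 27.7 L.
Polytropic n=1.59: T₂ = T₁(V₁/V₂)^(n−1) = 427×(2.80)^0.59 = 784 K; P₂ = P₁(V₁/V₂)^n = 1950 kPa.
W = (P₁V₁−P₂V₂)/(n−1) = (379×27.7−1950×9.90)/0.59 = -14900 J.
ΔU = nCvΔT = 2.96×33.3×(784−427) = 35100 J.
Q = ΔU + W = 20300 J.

20300 J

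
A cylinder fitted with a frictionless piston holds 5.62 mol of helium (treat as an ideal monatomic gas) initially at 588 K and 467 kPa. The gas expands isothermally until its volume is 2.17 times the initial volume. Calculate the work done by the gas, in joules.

V₁ = nRT₁/P₁ = 5.62×8.314×588/467 = 58.8 L.
Isothermal: T stays 588 K; PV = const ⇒ V₂ = 128 L, P₂ = 215 kPa.
W = nRT ln(V₂/V₁) = 5.62×8.314×588×ln(2.17) = 21300 J.

21300 J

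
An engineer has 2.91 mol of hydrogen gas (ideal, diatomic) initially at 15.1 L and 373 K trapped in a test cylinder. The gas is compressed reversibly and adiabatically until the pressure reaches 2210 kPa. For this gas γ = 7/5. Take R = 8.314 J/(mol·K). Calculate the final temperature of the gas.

542 K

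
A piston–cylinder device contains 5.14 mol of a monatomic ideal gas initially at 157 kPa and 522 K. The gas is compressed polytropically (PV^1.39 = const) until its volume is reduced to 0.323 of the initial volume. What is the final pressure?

V₁ = nRT₁/P₁ = 5.14×8.314×522/157 = 142 L.
Polytropic n=1.39: T₂ = T₁(V₁/V₂)^(n−1) = 522×(3.10)^0.39 = 811 K; P₂ = P₁(V₁/V₂)^n = 755 kPa.

755 kPa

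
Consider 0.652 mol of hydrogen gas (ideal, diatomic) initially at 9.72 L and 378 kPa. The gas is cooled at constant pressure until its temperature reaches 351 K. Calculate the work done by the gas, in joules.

-1770 J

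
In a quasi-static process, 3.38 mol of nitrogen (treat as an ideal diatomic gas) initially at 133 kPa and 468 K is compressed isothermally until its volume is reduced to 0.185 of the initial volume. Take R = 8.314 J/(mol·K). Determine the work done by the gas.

V₁ = nRT₁/P₁ = 3.38×8.314×468/133 = 98.9 L.
Isothermal: T stays 468 K; PV = const ⇒ V₂ = 18.3 L, P₂ = 719 kPa.
W = nRT ln(V₂/V₁) = 3.38×8.314×468×ln(0.185) = -22200 J.

-22200 J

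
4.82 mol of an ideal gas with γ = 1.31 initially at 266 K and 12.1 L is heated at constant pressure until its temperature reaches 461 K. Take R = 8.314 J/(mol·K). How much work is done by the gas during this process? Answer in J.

P₁ = nRT₁/V₁ = 4.82×8.314×266/12.1 = 881 kPa.
Isobaric: P stays 881 kPa; V/T = const ⇒ T₂ = 461 K, V₂ = 21.0 L.
W = PΔV = 881×(21.0−12.1) kPa·L = 7810 J.

7810 J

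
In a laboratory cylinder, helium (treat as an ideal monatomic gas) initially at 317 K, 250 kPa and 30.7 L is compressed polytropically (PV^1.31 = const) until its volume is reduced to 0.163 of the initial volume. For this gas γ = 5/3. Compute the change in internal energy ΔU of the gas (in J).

n = P₁V₁/(RT₁) = 250×30.7/(8.314×317) = 2.91 mol.
Polytropic n=1.31: T₂ = T₁(V₁/V₂)^(n−1) = 317×(6.13)^0.31 = 556 K; P₂ = P₁(V₁/V₂)^n = 2690 kPa.
For an ideal gas ΔU = nCvΔT with Cv = (3/2)R = 12.5 J/(mol·K).
ΔU = 2.91×12.5×(556−317) = 8690 J.

8690 J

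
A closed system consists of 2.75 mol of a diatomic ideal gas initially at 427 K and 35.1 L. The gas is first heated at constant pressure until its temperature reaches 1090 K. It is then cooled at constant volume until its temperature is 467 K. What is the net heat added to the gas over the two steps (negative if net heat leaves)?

17400 J

P₁ = nRT₁/V₁ = 2.75×8.314×427/35.1 = 278 kPa.
Step 1 — Isobaric: P stays 278 kPa; V/T = const ⇒ T₂ = 1090 K, V₂ = 89.6 L.
W = PΔV = 278×(89.6−35.1) kPa·L = 15200 J.
ΔU = nCvΔT = 2.75×20.8×(1090−427) = 37900 J.
Q = ΔU + W = nCpΔT = 53100 J.
State after step 1: P = 278 kPa, V = 89.6 L, T = 1090 K.
Step 2 — Isochoric: V stays 89.6 L; P/T = const ⇒ T₂ = 467 K, P₂ = 119 kPa.
W = 0 (no volume change).
ΔU = nCvΔT = 2.75×20.8×(467−1090) = -35600 J.
Q = ΔU = -35600 J.
Net over both steps: W = 15200 J, Q = 17400 J, ΔU = 2290 J.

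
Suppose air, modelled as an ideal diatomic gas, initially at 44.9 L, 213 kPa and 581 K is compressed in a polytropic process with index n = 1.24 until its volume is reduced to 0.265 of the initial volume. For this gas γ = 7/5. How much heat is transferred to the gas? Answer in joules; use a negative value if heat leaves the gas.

-5980 J

n = P₁V₁/(RT₁) = 213×44.9/(8.314×581) = 1.98 mol.
Polytropic n=1.24: T₂ = T₁(V₁/V₂)^(n−1) = 581×(3.77)^0.24 = 799 K; P₂ = P₁(V₁/V₂)^n = 1110 kPa.
W = (P₁V₁−P₂V₂)/(n−1) = (213×44.9−1110×11.9)/0.24 = -15000 J.
ΔU = nCvΔT = 1.98×20.8×(799−581) = 8970 J.
Q = ΔU + W = -5980 J.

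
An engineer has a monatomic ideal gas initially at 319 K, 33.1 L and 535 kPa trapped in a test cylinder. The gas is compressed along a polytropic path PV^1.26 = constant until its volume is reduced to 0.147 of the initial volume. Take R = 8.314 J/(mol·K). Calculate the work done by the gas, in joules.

-44000 J

n = P₁V₁/(RT₁) = 535×33.1/(8.314×319) = 6.68 mol.
Polytropic n=1.26: T₂ = T₁(V₁/V₂)^(n−1) = 319×(6.80)^0.26 = 525 K; P₂ = P₁(V₁/V₂)^n = 5990 kPa.
W = (P₁V₁−P₂V₂)/(n−1) = (535×33.1−5990×4.87)/0.26 = -44000 J.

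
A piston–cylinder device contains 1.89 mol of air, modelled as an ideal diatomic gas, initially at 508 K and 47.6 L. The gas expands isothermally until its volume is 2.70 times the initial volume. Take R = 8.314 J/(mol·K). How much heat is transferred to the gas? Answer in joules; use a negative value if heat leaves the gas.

P₁ = nRT₁/V₁ = 1.89×8.314×508/47.6 = 168 kPa.
Isothermal: T stays 508 K; PV = const ⇒ V₂ = 129 L, P₂ = 62.1 kPa.
ΔU = 0 (ideal gas, T constant).
W = nRT ln(V₂/V₁) = 1.89×8.314×508×ln(2.70) = 7930 J.
Q = ΔU + W = 7930 J.

7930 J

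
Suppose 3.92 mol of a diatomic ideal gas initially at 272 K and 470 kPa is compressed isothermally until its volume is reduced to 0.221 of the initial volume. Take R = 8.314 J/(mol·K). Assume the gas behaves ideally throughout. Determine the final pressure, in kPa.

2130 kPa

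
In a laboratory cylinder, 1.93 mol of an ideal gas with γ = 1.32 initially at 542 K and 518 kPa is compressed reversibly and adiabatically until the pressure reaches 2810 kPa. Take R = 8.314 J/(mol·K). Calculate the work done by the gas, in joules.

-13800 J

V₁ = nRT₁/P₁ = 1.93×8.314×542/518 = 16.8 L.
Adiabatic: T₂/T₁ = (P₂/P₁)^((γ−1)/γ) ⇒ T₂ = 542×(5.42)^0.242 = 817 K; V₂ = 4.66 L.
ΔU = nCvΔT = 1.93×26.0×(817−542) = 13800 J.
Q = 0 for an adiabatic process, so W = −ΔU = -13800 J.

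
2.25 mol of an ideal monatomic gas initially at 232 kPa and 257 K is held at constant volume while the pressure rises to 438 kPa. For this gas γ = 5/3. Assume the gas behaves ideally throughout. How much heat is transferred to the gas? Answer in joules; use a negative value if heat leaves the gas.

6400 J

V₁ = nRT₁/P₁ = 2.25×8.314×257/232 = 20.7 L.
Isochoric: V stays 20.7 L; P/T = const ⇒ T₂ = 485 K, P₂ = 438 kPa.
W = 0 (no volume change).
ΔU = nCvΔT = 2.25×12.5×(485−257) = 6400 J.
Q = ΔU = 6400 J.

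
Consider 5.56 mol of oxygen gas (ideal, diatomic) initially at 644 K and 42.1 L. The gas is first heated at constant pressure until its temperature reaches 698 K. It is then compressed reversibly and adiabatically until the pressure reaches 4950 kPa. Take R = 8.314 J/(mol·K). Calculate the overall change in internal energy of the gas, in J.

66200 J

P₁ = nRT₁/V₁ = 5.56×8.314×644/42.1 = 707 kPa.
Step 1 — Isobaric: P stays 707 kPa; V/T = const ⇒ T₂ = 698 K, V₂ = 45.6 L.
W = PΔV = 707×(45.6−42.1) kPa·L = 2500 J.
ΔU = nCvΔT = 5.56×20.8×(698−644) = 6240 J.
Q = ΔU + W = nCpΔT = 8740 J.
State after step 1: P = 707 kPa, V = 45.6 L, T = 698 K.
Step 2 — Adiabatic: T₂/T₁ = (P₂/P₁)^((γ−1)/γ) ⇒ T₂ = 698×(7.00)^0.286 = 1220 K; V₂ = 11.4 L.
ΔU = nCvΔT = 5.56×20.8×(1220−698) = 60000 J.
Q = 0 for an adiabatic process, so W = −ΔU = -60000 J.
Net over both steps: W = -57500 J, Q = 8740 J, ΔU = 66200 J.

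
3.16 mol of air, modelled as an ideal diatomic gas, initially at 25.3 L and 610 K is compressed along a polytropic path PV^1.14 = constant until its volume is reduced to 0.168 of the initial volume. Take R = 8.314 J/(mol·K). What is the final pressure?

P₁ = nRT₁/V₁ = 3.16×8.314×610/25.3 = 633 kPa.
Polytropic n=1.14: T₂ = T₁(V₁/V₂)^(n−1) = 610×(5.95)^0.14 = 783 K; P₂ = P₁(V₁/V₂)^n = 4840 kPa.

4840 kPa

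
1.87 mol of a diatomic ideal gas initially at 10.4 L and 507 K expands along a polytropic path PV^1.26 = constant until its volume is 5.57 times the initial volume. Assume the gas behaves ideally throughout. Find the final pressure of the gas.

87.1 kPa

P₁ = nRT₁/V₁ = 1.87×8.314×507/10.4 = 758 kPa.
Polytropic n=1.26: T₂ = T₁(V₁/V₂)^(n−1) = 507×(0.180)^0.26 = 324 K; P₂ = P₁(V₁/V₂)^n = 87.1 kPa.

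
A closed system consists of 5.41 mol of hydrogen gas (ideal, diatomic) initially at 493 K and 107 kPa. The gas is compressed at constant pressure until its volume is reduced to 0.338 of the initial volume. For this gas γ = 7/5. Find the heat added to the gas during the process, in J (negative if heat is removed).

V₁ = nRT₁/P₁ = 5.41×8.314×493/107 = 207 L.
Isobaric: P stays 107 kPa; V/T = const ⇒ T₂ = 167 K, V₂ = 70.0 L.
W = PΔV = 107×(70.0−207) kPa·L = -14700 J.
ΔU = nCvΔT = 5.41×20.8×(167−493) = -36700 J.
Q = ΔU + W = nCpΔT = -51400 J.

-51400 J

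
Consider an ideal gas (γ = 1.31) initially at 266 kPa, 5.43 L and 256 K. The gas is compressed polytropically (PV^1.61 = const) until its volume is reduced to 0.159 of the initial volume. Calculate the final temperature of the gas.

Polytropic n=1.61: T₂ = T₁(V₁/V₂)^(n−1) = 256×(6.29)^0.61 = 786 K; P₂ = P₁(V₁/V₂)^n = 5140 kPa.

786 K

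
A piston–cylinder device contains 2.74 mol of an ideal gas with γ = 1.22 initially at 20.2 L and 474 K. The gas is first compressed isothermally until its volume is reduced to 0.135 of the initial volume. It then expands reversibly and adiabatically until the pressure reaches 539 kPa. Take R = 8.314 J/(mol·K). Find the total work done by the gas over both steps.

-6800 J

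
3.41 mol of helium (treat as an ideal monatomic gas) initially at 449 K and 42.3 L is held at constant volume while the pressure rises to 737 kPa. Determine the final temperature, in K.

1100 K

P₁ = nRT₁/V₁ = 3.41×8.314×449/42.3 = 301 kPa.
Isochoric: V stays 42.3 L; P/T = const ⇒ T₂ = 1100 K, P₂ = 737 kPa.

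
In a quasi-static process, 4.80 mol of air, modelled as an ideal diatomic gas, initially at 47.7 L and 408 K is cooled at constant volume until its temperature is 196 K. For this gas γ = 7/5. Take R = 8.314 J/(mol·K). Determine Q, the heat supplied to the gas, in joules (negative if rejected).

-21200 J

P₁ = nRT₁/V₁ = 4.80×8.314×408/47.7 = 341 kPa.
Isochoric: V stays 47.7 L; P/T = const ⇒ T₂ = 196 K, P₂ = 164 kPa.
W = 0 (no volume change).
ΔU = nCvΔT = 4.80×20.8×(196−408) = -21200 J.
Q = ΔU = -21200 J.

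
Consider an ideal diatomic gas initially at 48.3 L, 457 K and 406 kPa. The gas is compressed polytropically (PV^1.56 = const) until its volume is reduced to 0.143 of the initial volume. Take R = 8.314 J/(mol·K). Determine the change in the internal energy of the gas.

96700 J

n = P₁V₁/(RT₁) = 406×48.3/(8.314×457) = 5.16 mol.
Polytropic n=1.56: T₂ = T₁(V₁/V₂)^(n−1) = 457×(6.99)^0.56 = 1360 K; P₂ = P₁(V₁/V₂)^n = 8440 kPa.
For an ideal gas ΔU = nCvΔT with Cv = (5/2)R = 20.8 J/(mol·K).
ΔU = 5.16×20.8×(1360−457) = 96700 J.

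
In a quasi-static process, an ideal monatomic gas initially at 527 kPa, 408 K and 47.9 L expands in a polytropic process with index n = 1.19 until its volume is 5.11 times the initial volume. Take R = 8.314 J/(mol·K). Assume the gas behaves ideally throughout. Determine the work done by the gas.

35400 J

n = P₁V₁/(RT₁) = 527×47.9/(8.314×408) = 7.44 mol.
Polytropic n=1.19: T₂ = T₁(V₁/V₂)^(n−1) = 408×(0.196)^0.19 = 299 K; P₂ = P₁(V₁/V₂)^n = 75.6 kPa.
W = (P₁V₁−P₂V₂)/(n−1) = (527×47.9−75.6×245)/0.19 = 35400 J.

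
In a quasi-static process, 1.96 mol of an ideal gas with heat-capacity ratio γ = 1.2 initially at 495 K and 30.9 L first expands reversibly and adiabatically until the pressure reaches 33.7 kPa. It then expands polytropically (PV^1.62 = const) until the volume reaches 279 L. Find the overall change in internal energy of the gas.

P₁ = nRT₁/V₁ = 1.96×8.314×495/30.9 = 261 kPa.
Step 1 — Adiabatic: T₂/T₁ = (P₂/P₁)^((γ−1)/γ) ⇒ T₂ = 495×(0.129)^0.167 = 352 K; V₂ = 170 L.
ΔU = nCvΔT = 1.96×41.6×(352−495) = -11700 J.
Q = 0 for an adiabatic process, so W = −ΔU = 11700 J.
State after step 1: P = 33.7 kPa, V = 170 L, T = 352 K.
Step 2 — Polytropic n=1.62: T₂ = T₁(V₁/V₂)^(n−1) = 352×(0.610)^0.62 = 259 K; P₂ = P₁(V₁/V₂)^n = 15.1 kPa.
W = (P₁V₁−P₂V₂)/(n−1) = (33.7×170−15.1×279)/0.62 = 2440 J.
ΔU = nCvΔT = 1.96×41.6×(259−352) = -7570 J.
Q = ΔU + W = -5130 J.
Net over both steps: W = 14100 J, Q = -5130 J, ΔU = -19200 J.

-19200 J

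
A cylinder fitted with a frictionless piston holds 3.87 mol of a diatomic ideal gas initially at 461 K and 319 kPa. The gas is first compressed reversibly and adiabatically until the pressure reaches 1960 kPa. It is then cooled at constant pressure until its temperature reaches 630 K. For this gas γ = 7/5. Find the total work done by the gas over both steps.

V₁ = nRT₁/P₁ = 3.87×8.314×461/319 = 46.5 L.
Step 1 — Adiabatic: T₂/T₁ = (P₂/P₁)^((γ−1)/γ) ⇒ T₂ = 461×(6.14)^0.286 = 774 K; V₂ = 12.7 L.
ΔU = nCvΔT = 3.87×20.8×(774−461) = 25200 J.
Q = 0 for an adiabatic process, so W = −ΔU = -25200 J.
State after step 1: P = 1960 kPa, V = 12.7 L, T = 774 K.
Step 2 — Isobaric: P stays 1960 kPa; V/T = const ⇒ T₂ = 630 K, V₂ = 10.3 L.
W = PΔV = 1960×(10.3−12.7) kPa·L = -4650 J.
ΔU = nCvΔT = 3.87×20.8×(630−774) = -11600 J.
Q = ΔU + W = nCpΔT = -16300 J.
Net over both steps: W = -29900 J, Q = -16300 J, ΔU = 13600 J.

-29900 J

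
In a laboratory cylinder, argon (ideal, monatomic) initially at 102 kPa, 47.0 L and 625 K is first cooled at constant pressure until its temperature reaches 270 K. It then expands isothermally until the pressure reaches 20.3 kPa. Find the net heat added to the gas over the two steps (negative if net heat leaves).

-3460 J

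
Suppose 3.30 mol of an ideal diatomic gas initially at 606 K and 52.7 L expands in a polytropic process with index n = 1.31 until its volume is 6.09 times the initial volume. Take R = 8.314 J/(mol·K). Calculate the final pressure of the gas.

29.6 kPa

P₁ = nRT₁/V₁ = 3.30×8.314×606/52.7 = 315 kPa.
Polytropic n=1.31: T₂ = T₁(V₁/V₂)^(n−1) = 606×(0.164)^0.31 = 346 K; P₂ = P₁(V₁/V₂)^n = 29.6 kPa.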